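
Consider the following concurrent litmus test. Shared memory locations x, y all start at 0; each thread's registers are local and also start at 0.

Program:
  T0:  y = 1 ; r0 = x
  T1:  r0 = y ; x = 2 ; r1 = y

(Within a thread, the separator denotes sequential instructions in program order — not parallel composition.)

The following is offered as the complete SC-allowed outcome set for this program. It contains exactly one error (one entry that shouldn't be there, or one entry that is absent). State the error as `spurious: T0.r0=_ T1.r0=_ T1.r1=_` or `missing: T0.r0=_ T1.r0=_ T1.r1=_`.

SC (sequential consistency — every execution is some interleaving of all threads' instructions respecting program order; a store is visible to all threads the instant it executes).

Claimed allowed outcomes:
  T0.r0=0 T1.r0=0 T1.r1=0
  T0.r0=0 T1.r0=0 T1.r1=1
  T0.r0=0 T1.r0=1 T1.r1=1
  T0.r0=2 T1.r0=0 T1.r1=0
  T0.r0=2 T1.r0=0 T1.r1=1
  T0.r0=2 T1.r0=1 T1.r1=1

spurious: T0.r0=0 T1.r0=0 T1.r1=0

outcome vector order: (T0.r0,T1.r0,T1.r1)
[SC] allowed = {(0,0,1), (0,1,1), (2,0,0), (2,0,1), (2,1,1)}
claimed∖SC = {(0,0,0)}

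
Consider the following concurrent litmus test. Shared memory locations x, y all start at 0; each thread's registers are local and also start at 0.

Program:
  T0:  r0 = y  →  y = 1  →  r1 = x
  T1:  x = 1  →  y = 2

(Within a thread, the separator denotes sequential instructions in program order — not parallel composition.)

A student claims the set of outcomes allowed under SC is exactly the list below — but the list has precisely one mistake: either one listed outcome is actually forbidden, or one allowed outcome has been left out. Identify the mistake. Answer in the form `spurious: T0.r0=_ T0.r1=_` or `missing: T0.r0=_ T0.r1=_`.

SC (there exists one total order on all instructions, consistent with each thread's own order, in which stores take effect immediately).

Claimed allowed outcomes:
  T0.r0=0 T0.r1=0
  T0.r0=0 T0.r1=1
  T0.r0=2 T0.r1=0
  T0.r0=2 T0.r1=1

spurious: T0.r0=2 T0.r1=0

outcome vector order: (T0.r0,T0.r1)
SC (3): 00 01 21
claimed∖SC = {20}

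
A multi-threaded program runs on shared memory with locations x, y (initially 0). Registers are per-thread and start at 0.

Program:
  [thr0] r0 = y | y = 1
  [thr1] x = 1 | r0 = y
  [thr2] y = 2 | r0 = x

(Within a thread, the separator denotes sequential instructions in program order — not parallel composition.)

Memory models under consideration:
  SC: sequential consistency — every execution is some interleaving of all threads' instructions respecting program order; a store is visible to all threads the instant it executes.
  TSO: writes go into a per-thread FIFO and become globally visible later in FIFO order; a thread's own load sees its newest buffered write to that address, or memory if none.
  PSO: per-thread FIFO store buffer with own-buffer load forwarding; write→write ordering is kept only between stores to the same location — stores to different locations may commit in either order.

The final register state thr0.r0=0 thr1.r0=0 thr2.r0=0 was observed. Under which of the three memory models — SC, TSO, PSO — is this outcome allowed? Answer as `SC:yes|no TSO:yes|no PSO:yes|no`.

outcome vector order: (thr0.r0,thr1.r0,thr2.r0)
SC: 10 outcomes — {(0,0,1), (0,1,0), (0,1,1), (0,2,0), (0,2,1), (2,0,1), (2,1,0), (2,1,1), (2,2,0), (2,2,1)}
TSO: 12 outcomes — {(0,0,0), (0,0,1), (0,1,0), (0,1,1), (0,2,0), (0,2,1), (2,0,0), (2,0,1), (2,1,0), (2,1,1), (2,2,0), (2,2,1)}
PSO: 12 outcomes — {(0,0,0), (0,0,1), (0,1,0), (0,1,1), (0,2,0), (0,2,1), (2,0,0), (2,0,1), (2,1,0), (2,1,1), (2,2,0), (2,2,1)}
target (0,0,0) ∈ {TSO,PSO}

SC:no TSO:yes PSO:yes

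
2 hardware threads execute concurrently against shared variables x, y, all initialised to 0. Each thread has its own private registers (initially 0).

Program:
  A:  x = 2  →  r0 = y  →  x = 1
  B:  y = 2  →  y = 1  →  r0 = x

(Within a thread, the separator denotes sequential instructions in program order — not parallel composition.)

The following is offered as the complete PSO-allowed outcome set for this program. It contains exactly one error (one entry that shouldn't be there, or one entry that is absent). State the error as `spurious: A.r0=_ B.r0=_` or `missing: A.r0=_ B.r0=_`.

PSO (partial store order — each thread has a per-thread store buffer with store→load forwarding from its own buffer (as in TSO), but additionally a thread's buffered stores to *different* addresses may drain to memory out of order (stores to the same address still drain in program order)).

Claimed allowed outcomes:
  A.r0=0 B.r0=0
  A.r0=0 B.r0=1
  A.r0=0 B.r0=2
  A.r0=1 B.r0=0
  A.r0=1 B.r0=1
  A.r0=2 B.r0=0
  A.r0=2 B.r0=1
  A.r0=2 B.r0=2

missing: A.r0=1 B.r0=2

outcome vector order: (A.r0,B.r0)
PSO: 9 outcomes — {0/0 0/1 0/2 1/0 1/1 1/2 2/0 2/1 2/2}
PSO∖claimed = {1/2}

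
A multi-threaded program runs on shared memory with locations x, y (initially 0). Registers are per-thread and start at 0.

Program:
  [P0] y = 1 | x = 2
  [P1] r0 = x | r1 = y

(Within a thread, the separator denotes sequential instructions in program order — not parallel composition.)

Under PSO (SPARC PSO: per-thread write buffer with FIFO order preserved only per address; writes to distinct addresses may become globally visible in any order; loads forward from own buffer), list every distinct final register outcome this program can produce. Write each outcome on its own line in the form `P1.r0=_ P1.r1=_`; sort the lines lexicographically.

P1.r0=0 P1.r1=0
P1.r0=0 P1.r1=1
P1.r0=2 P1.r1=0
P1.r0=2 P1.r1=1

outcome vector order: (P1.r0,P1.r1)
|PSO outcomes| = 4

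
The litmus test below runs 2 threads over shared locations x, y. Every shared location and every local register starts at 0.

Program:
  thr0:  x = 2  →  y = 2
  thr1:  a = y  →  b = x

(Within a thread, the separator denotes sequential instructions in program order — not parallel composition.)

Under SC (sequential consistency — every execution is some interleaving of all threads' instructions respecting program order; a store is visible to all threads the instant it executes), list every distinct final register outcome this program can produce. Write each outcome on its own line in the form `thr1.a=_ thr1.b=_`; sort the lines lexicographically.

outcome vector order: (thr1.a,thr1.b)
|SC outcomes| = 3

thr1.a=0 thr1.b=0
thr1.a=0 thr1.b=2
thr1.a=2 thr1.b=2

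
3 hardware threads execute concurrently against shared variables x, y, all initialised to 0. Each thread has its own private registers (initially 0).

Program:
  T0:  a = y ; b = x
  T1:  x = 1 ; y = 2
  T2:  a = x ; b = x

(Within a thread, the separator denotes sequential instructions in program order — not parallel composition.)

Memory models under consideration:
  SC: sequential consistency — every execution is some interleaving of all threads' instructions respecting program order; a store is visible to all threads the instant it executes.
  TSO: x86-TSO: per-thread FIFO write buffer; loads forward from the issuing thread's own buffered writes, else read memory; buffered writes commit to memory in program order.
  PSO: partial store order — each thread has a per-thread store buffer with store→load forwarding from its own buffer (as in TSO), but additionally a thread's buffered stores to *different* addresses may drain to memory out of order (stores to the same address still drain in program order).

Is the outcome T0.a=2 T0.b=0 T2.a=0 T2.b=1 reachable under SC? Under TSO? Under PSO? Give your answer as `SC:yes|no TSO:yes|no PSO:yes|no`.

SC:no TSO:no PSO:yes

outcome vector order: (T0.a,T0.b,T2.a,T2.b)
SC (9): (0,0,0,0), (0,0,0,1), (0,0,1,1), (0,1,0,0), (0,1,0,1), (0,1,1,1), (2,1,0,0), (2,1,0,1), (2,1,1,1)
TSO (9): (0,0,0,0), (0,0,0,1), (0,0,1,1), (0,1,0,0), (0,1,0,1), (0,1,1,1), (2,1,0,0), (2,1,0,1), (2,1,1,1)
PSO (12): (0,0,0,0), (0,0,0,1), (0,0,1,1), (0,1,0,0), (0,1,0,1), (0,1,1,1), (2,0,0,0), (2,0,0,1), (2,0,1,1), (2,1,0,0), (2,1,0,1), (2,1,1,1)
target (2,0,0,1) ∈ {PSO}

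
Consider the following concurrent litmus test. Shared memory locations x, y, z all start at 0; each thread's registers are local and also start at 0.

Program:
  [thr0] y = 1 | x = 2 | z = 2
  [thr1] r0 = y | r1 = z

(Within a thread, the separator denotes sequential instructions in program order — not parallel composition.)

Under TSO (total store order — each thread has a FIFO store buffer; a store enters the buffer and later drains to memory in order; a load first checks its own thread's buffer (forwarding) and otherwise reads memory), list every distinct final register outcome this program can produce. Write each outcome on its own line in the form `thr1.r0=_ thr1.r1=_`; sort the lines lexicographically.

outcome vector order: (thr1.r0,thr1.r1)
|TSO outcomes| = 4

thr1.r0=0 thr1.r1=0
thr1.r0=0 thr1.r1=2
thr1.r0=1 thr1.r1=0
thr1.r0=1 thr1.r1=2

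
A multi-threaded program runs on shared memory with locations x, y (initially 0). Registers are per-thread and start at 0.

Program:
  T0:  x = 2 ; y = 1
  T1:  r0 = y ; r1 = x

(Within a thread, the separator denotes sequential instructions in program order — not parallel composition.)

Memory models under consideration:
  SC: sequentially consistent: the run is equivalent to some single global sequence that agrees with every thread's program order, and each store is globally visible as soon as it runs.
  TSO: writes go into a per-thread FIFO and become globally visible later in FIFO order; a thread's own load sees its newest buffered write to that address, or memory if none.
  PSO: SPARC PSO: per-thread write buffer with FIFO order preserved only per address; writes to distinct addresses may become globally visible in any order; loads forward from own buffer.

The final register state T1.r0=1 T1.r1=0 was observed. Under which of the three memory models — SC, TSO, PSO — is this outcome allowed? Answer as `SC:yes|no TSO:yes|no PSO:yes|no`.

SC:no TSO:no PSO:yes

outcome vector order: (T1.r0,T1.r1)
SC (3): (0,0); (0,2); (1,2)
TSO (3): (0,0); (0,2); (1,2)
PSO (4): (0,0); (0,2); (1,0); (1,2)
target (1,0) ∈ {PSO}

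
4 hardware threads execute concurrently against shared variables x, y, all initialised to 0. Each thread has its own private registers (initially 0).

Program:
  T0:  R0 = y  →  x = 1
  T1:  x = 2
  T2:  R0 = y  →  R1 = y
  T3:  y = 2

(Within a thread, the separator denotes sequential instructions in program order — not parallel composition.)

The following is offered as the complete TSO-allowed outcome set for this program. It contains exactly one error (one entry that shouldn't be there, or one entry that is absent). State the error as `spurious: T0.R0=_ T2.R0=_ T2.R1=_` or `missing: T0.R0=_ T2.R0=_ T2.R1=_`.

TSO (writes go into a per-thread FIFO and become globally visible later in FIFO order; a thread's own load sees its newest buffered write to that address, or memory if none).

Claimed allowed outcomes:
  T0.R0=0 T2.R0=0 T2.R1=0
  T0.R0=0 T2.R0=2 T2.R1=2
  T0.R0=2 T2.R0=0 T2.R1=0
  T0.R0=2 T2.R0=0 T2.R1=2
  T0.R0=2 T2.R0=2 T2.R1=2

missing: T0.R0=0 T2.R0=0 T2.R1=2

outcome vector order: (T0.R0,T2.R0,T2.R1)
under TSO → 0/0/0; 0/0/2; 0/2/2; 2/0/0; 2/0/2; 2/2/2
TSO∖claimed = {0/0/2}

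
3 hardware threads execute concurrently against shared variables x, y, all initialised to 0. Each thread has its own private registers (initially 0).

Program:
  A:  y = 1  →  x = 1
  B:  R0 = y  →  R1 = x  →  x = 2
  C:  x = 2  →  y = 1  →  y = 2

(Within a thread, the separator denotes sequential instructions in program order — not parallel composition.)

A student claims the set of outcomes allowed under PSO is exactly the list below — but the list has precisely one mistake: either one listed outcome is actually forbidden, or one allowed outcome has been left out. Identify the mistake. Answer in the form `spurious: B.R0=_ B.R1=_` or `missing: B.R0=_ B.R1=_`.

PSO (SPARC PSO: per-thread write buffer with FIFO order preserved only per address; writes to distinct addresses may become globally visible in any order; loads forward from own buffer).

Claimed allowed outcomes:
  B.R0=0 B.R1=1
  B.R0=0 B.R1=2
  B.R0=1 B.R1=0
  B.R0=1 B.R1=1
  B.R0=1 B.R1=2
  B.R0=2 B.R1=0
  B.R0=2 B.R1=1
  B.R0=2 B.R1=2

missing: B.R0=0 B.R1=0

outcome vector order: (B.R0,B.R1)
[PSO] allowed = {0/0, 0/1, 0/2, 1/0, 1/1, 1/2, 2/0, 2/1, 2/2}
PSO∖claimed = {0/0}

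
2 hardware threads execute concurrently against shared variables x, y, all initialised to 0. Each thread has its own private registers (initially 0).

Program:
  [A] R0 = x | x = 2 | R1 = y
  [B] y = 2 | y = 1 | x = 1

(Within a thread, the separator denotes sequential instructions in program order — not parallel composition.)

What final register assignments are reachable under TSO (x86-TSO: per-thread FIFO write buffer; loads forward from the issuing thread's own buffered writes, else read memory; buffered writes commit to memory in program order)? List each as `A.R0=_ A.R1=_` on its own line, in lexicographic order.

outcome vector order: (A.R0,A.R1)
|TSO outcomes| = 4

A.R0=0 A.R1=0
A.R0=0 A.R1=1
A.R0=0 A.R1=2
A.R0=1 A.R1=1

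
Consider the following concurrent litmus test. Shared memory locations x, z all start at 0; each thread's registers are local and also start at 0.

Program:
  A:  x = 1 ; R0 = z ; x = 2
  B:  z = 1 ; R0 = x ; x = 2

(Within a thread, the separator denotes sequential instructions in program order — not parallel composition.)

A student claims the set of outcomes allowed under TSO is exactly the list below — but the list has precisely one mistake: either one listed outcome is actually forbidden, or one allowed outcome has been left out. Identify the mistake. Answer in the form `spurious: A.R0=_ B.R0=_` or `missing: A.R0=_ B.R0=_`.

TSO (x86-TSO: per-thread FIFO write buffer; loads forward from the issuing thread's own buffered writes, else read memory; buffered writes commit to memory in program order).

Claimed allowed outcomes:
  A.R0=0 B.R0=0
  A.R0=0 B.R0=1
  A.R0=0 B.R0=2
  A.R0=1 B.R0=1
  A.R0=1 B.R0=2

outcome vector order: (A.R0,B.R0)
TSO (6): <0 0>; <0 1>; <0 2>; <1 0>; <1 1>; <1 2>
TSO∖claimed = {<1 0>}

missing: A.R0=1 B.R0=0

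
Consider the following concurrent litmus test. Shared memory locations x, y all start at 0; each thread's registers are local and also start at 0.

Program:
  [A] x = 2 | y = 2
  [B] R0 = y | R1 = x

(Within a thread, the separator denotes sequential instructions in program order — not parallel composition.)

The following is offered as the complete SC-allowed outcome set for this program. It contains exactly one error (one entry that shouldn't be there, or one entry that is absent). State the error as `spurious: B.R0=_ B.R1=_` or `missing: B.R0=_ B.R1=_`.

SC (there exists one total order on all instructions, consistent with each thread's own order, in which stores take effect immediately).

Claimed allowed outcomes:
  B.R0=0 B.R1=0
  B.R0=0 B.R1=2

outcome vector order: (B.R0,B.R1)
SC (3): 00 02 22
SC∖claimed = {22}

missing: B.R0=2 B.R1=2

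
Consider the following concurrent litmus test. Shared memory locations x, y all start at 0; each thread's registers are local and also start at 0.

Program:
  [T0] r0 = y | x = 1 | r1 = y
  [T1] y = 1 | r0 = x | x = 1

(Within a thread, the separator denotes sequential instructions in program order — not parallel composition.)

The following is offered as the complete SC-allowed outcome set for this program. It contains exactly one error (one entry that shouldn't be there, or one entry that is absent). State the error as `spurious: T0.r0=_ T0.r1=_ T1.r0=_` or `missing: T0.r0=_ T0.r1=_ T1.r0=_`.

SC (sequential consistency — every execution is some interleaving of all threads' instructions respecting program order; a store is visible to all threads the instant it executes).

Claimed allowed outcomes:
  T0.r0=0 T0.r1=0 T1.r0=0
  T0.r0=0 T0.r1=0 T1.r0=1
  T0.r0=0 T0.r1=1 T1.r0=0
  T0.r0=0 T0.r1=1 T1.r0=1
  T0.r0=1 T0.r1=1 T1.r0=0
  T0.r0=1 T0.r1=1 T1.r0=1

spurious: T0.r0=0 T0.r1=0 T1.r0=0

outcome vector order: (T0.r0,T0.r1,T1.r0)
under SC → <0 0 1>, <0 1 0>, <0 1 1>, <1 1 0>, <1 1 1>
claimed∖SC = {<0 0 0>}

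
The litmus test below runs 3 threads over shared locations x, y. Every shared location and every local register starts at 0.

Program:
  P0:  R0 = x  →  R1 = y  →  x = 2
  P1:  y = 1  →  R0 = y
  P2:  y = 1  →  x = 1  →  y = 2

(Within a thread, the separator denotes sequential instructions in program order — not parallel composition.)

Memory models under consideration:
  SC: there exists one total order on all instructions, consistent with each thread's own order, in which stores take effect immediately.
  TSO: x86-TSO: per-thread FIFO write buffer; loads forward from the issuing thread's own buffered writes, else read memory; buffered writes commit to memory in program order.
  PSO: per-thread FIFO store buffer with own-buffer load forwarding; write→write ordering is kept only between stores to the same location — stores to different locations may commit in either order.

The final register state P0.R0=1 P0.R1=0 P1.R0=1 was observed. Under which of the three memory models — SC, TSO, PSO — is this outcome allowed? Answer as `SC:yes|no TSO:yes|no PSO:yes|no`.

SC:no TSO:no PSO:yes

outcome vector order: (P0.R0,P0.R1,P1.R0)
SC: 10 outcomes — {(0,0,1); (0,0,2); (0,1,1); (0,1,2); (0,2,1); (0,2,2); (1,1,1); (1,1,2); (1,2,1); (1,2,2)}
TSO: 10 outcomes — {(0,0,1); (0,0,2); (0,1,1); (0,1,2); (0,2,1); (0,2,2); (1,1,1); (1,1,2); (1,2,1); (1,2,2)}
PSO: 12 outcomes — {(0,0,1); (0,0,2); (0,1,1); (0,1,2); (0,2,1); (0,2,2); (1,0,1); (1,0,2); (1,1,1); (1,1,2); (1,2,1); (1,2,2)}
target (1,0,1) ∈ {PSO}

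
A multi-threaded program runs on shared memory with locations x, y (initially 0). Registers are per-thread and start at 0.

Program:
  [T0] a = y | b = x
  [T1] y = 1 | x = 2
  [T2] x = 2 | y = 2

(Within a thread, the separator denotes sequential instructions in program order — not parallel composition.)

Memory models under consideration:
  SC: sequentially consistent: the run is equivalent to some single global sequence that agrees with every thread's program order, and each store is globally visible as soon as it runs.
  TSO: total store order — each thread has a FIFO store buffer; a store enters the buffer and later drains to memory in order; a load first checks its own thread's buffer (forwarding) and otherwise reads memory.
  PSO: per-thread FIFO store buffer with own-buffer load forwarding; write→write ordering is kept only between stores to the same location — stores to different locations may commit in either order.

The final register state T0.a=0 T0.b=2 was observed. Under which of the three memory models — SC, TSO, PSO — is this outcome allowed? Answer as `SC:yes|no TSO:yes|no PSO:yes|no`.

outcome vector order: (T0.a,T0.b)
SC (5): 00; 02; 10; 12; 22
TSO (5): 00; 02; 10; 12; 22
PSO (6): 00; 02; 10; 12; 20; 22
target 02 ∈ {SC,TSO,PSO}

SC:yes TSO:yes PSO:yes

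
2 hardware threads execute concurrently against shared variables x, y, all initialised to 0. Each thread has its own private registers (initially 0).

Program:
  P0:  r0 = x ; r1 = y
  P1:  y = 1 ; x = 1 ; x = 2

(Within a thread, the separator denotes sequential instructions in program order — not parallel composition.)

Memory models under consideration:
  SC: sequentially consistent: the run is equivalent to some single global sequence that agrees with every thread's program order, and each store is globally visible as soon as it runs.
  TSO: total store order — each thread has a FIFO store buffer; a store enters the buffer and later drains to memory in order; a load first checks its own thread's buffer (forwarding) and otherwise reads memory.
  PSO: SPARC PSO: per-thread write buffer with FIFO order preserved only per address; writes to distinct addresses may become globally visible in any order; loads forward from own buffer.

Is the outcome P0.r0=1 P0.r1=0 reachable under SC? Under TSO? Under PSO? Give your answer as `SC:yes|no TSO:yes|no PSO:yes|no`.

SC:no TSO:no PSO:yes

outcome vector order: (P0.r0,P0.r1)
SC (4): (0,0); (0,1); (1,1); (2,1)
TSO (4): (0,0); (0,1); (1,1); (2,1)
PSO (6): (0,0); (0,1); (1,0); (1,1); (2,0); (2,1)
target (1,0) ∈ {PSO}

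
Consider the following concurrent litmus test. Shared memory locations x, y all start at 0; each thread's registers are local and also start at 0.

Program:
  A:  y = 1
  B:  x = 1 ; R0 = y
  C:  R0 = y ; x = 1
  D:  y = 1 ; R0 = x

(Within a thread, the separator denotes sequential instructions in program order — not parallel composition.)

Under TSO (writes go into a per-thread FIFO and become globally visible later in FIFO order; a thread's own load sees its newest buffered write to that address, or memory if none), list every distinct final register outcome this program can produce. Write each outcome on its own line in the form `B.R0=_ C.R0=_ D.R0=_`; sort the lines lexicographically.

outcome vector order: (B.R0,C.R0,D.R0)
|TSO outcomes| = 8

B.R0=0 C.R0=0 D.R0=0
B.R0=0 C.R0=0 D.R0=1
B.R0=0 C.R0=1 D.R0=0
B.R0=0 C.R0=1 D.R0=1
B.R0=1 C.R0=0 D.R0=0
B.R0=1 C.R0=0 D.R0=1
B.R0=1 C.R0=1 D.R0=0
B.R0=1 C.R0=1 D.R0=1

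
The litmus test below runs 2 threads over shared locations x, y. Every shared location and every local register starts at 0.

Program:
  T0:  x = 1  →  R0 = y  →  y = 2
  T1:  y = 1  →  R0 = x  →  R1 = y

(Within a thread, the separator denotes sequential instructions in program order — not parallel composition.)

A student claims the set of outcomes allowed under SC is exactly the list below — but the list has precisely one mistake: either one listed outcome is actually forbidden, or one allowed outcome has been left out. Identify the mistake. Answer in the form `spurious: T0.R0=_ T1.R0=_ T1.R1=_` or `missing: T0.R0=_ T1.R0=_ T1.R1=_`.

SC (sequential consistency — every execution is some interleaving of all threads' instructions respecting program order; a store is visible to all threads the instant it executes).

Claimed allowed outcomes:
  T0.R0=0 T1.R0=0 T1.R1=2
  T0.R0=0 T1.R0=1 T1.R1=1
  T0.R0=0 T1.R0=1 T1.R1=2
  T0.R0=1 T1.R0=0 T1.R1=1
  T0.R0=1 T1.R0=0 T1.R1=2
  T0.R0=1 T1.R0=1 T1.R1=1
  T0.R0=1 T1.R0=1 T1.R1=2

spurious: T0.R0=0 T1.R0=0 T1.R1=2

outcome vector order: (T0.R0,T1.R0,T1.R1)
SC: 6 outcomes — {011 012 101 102 111 112}
claimed∖SC = {002}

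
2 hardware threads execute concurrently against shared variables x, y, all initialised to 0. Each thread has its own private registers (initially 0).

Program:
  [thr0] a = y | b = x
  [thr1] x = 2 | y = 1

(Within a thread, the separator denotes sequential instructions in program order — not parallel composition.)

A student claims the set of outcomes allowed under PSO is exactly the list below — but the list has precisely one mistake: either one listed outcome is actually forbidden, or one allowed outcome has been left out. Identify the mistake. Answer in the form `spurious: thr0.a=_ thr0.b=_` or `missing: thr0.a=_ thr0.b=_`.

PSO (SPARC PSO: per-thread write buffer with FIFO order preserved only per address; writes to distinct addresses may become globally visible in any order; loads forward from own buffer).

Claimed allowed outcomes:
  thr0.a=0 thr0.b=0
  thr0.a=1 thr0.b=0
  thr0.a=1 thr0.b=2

outcome vector order: (thr0.a,thr0.b)
PSO: 4 outcomes — {<0 0>; <0 2>; <1 0>; <1 2>}
PSO∖claimed = {<0 2>}

missing: thr0.a=0 thr0.b=2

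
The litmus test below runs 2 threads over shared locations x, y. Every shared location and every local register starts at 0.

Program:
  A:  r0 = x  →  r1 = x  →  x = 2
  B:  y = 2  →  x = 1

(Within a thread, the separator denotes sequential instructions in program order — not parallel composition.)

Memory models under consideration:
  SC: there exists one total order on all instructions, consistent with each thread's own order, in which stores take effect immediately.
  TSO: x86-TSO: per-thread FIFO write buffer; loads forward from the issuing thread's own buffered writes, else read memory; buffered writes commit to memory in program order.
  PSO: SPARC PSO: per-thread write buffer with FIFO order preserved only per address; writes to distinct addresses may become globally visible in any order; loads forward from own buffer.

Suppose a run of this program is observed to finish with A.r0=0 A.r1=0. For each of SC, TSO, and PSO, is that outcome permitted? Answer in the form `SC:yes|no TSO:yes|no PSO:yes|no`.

SC:yes TSO:yes PSO:yes

outcome vector order: (A.r0,A.r1)
under SC → 00; 01; 11
under TSO → 00; 01; 11
under PSO → 00; 01; 11
target 00 ∈ {SC,TSO,PSO}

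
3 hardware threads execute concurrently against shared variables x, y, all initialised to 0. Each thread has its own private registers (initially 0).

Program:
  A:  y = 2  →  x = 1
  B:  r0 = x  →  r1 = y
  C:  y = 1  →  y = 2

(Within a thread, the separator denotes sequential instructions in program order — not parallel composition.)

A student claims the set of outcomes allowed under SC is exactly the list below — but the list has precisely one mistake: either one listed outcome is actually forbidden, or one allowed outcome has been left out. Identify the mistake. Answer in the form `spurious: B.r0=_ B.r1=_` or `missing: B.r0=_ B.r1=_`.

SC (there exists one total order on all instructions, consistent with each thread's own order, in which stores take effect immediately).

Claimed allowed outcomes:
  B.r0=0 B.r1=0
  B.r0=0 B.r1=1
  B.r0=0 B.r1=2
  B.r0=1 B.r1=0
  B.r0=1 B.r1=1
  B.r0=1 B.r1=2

outcome vector order: (B.r0,B.r1)
SC: 5 outcomes — {00; 01; 02; 11; 12}
claimed∖SC = {10}

spurious: B.r0=1 B.r1=0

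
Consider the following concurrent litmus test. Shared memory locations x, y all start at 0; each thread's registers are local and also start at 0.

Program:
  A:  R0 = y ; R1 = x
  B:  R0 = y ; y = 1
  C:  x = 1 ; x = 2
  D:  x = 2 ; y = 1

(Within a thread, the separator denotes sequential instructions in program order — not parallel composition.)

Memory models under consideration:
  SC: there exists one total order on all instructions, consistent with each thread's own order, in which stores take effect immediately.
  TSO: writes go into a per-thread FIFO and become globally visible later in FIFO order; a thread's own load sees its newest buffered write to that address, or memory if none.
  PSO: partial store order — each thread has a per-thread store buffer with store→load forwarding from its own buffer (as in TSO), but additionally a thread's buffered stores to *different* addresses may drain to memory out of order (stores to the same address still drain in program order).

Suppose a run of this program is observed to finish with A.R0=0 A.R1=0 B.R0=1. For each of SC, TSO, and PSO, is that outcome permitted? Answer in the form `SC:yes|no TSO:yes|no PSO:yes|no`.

outcome vector order: (A.R0,A.R1,B.R0)
under SC → 0/0/0 0/0/1 0/1/0 0/1/1 0/2/0 0/2/1 1/0/0 1/1/0 1/1/1 1/2/0 1/2/1
under TSO → 0/0/0 0/0/1 0/1/0 0/1/1 0/2/0 0/2/1 1/0/0 1/1/0 1/1/1 1/2/0 1/2/1
under PSO → 0/0/0 0/0/1 0/1/0 0/1/1 0/2/0 0/2/1 1/0/0 1/0/1 1/1/0 1/1/1 1/2/0 1/2/1
target 0/0/1 ∈ {SC,TSO,PSO}

SC:yes TSO:yes PSO:yes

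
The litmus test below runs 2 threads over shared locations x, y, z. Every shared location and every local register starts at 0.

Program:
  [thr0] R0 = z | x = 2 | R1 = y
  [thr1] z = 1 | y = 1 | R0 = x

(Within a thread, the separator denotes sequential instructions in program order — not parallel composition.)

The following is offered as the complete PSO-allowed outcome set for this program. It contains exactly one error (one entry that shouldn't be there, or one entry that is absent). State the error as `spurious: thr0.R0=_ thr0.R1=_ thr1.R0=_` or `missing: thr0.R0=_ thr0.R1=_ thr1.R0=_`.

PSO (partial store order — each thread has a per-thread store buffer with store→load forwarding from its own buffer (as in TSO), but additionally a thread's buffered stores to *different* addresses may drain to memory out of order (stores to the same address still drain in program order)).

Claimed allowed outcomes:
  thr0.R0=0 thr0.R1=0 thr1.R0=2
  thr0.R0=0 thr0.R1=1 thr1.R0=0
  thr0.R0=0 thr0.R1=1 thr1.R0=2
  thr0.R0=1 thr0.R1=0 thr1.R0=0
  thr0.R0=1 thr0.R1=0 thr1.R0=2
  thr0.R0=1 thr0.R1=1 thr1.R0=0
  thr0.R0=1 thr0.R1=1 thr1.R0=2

outcome vector order: (thr0.R0,thr0.R1,thr1.R0)
[PSO] allowed = {000, 002, 010, 012, 100, 102, 110, 112}
PSO∖claimed = {000}

missing: thr0.R0=0 thr0.R1=0 thr1.R0=0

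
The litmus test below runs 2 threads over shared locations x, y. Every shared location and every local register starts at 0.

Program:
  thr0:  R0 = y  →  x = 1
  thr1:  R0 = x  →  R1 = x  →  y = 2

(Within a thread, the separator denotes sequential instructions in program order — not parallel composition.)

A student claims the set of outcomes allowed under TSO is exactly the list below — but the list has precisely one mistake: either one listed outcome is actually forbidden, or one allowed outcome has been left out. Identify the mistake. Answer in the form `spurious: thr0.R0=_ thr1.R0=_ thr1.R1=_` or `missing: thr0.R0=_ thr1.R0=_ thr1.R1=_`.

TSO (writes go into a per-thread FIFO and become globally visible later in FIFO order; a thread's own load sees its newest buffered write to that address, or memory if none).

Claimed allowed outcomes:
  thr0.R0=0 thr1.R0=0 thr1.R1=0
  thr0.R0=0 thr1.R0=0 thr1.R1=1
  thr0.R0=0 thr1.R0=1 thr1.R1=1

outcome vector order: (thr0.R0,thr1.R0,thr1.R1)
TSO (4): 000 001 011 200
TSO∖claimed = {200}

missing: thr0.R0=2 thr1.R0=0 thr1.R1=0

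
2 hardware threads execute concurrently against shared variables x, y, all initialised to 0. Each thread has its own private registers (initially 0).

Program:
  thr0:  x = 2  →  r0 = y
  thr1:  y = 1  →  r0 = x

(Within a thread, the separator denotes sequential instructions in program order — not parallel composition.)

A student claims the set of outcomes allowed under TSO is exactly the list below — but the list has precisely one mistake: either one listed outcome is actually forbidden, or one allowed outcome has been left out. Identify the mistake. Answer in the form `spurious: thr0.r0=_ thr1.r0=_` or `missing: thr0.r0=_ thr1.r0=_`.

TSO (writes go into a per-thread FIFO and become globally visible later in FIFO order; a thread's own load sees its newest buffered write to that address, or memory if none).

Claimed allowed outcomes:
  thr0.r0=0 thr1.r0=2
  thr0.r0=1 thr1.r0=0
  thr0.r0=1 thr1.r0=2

missing: thr0.r0=0 thr1.r0=0

outcome vector order: (thr0.r0,thr1.r0)
TSO: 4 outcomes — {0/0; 0/2; 1/0; 1/2}
TSO∖claimed = {0/0}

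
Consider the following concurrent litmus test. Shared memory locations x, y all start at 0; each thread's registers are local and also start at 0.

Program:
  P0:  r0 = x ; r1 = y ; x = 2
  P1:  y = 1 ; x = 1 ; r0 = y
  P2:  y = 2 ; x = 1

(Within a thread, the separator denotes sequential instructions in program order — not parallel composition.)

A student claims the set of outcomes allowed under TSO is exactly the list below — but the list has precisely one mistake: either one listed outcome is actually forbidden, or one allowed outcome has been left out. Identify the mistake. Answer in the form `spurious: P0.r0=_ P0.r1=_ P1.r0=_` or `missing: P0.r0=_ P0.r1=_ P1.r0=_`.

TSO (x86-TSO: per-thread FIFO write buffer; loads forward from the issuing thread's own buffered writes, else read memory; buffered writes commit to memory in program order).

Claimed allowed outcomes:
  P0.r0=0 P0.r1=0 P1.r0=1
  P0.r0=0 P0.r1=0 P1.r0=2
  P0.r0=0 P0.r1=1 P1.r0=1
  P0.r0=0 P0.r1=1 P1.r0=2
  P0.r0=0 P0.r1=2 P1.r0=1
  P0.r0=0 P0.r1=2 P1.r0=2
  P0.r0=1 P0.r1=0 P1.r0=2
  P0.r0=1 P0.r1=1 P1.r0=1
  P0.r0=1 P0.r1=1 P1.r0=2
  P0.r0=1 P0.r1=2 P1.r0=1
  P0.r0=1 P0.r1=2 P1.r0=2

spurious: P0.r0=1 P0.r1=0 P1.r0=2

outcome vector order: (P0.r0,P0.r1,P1.r0)
under TSO → <0 0 1> <0 0 2> <0 1 1> <0 1 2> <0 2 1> <0 2 2> <1 1 1> <1 1 2> <1 2 1> <1 2 2>
claimed∖TSO = {<1 0 2>}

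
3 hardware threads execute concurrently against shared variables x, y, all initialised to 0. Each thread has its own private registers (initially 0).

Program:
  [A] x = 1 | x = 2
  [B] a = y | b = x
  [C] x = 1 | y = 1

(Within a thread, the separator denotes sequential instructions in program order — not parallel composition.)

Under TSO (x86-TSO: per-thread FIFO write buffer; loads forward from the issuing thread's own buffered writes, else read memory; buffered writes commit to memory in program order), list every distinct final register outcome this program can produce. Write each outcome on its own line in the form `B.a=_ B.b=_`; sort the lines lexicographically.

B.a=0 B.b=0
B.a=0 B.b=1
B.a=0 B.b=2
B.a=1 B.b=1
B.a=1 B.b=2

outcome vector order: (B.a,B.b)
|TSO outcomes| = 5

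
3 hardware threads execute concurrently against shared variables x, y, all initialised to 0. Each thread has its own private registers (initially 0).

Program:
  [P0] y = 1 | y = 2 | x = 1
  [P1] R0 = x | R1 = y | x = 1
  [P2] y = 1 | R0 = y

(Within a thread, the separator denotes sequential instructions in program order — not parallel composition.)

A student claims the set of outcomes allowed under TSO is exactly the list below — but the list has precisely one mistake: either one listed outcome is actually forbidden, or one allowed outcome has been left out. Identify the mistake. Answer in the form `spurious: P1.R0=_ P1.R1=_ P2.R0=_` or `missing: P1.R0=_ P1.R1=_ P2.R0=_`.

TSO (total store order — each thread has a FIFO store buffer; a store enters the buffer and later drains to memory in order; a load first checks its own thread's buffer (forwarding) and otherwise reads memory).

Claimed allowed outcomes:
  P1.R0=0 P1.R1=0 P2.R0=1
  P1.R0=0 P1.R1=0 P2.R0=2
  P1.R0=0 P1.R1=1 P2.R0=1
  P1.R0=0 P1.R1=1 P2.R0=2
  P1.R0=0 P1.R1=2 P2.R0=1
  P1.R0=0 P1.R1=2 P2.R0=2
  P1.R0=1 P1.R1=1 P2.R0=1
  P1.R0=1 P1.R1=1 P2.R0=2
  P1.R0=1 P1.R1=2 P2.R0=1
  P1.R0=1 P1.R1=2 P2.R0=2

spurious: P1.R0=1 P1.R1=1 P2.R0=2

outcome vector order: (P1.R0,P1.R1,P2.R0)
[TSO] allowed = {<0 0 1>, <0 0 2>, <0 1 1>, <0 1 2>, <0 2 1>, <0 2 2>, <1 1 1>, <1 2 1>, <1 2 2>}
claimed∖TSO = {<1 1 2>}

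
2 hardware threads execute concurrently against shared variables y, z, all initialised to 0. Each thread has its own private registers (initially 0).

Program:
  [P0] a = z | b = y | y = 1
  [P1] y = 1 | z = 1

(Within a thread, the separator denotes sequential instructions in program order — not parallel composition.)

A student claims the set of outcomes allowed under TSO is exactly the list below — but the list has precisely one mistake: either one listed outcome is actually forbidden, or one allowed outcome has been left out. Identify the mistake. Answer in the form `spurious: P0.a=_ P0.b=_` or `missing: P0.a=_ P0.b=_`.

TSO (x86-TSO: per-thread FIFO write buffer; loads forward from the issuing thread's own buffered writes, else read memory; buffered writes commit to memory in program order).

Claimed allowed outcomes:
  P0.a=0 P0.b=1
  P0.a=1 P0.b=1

missing: P0.a=0 P0.b=0

outcome vector order: (P0.a,P0.b)
[TSO] allowed = {<0 0> <0 1> <1 1>}
TSO∖claimed = {<0 0>}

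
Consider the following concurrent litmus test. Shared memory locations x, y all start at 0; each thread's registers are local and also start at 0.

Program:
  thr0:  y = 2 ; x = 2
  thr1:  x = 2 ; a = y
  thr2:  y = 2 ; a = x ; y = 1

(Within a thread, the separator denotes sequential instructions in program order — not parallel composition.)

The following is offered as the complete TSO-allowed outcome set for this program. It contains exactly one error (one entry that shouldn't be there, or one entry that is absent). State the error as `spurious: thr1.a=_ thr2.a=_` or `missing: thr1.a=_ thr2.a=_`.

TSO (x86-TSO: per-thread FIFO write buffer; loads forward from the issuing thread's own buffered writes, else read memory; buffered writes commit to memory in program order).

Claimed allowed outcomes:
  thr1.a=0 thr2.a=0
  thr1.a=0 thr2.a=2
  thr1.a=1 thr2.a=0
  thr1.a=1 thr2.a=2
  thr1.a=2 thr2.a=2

outcome vector order: (thr1.a,thr2.a)
under TSO → (0,0), (0,2), (1,0), (1,2), (2,0), (2,2)
TSO∖claimed = {(2,0)}

missing: thr1.a=2 thr2.a=0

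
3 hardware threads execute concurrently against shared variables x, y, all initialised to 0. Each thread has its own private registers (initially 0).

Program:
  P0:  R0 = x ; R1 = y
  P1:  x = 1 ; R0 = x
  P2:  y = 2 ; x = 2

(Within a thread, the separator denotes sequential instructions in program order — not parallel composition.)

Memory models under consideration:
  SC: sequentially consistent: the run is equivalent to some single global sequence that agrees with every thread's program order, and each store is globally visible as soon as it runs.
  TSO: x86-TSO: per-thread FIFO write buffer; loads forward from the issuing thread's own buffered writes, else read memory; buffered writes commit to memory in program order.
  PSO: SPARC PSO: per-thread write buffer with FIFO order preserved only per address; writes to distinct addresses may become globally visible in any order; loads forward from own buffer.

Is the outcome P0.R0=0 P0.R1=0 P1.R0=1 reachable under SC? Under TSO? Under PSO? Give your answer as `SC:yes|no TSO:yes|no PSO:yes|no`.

outcome vector order: (P0.R0,P0.R1,P1.R0)
SC (10): (0,0,1); (0,0,2); (0,2,1); (0,2,2); (1,0,1); (1,0,2); (1,2,1); (1,2,2); (2,2,1); (2,2,2)
TSO (10): (0,0,1); (0,0,2); (0,2,1); (0,2,2); (1,0,1); (1,0,2); (1,2,1); (1,2,2); (2,2,1); (2,2,2)
PSO (12): (0,0,1); (0,0,2); (0,2,1); (0,2,2); (1,0,1); (1,0,2); (1,2,1); (1,2,2); (2,0,1); (2,0,2); (2,2,1); (2,2,2)
target (0,0,1) ∈ {SC,TSO,PSO}

SC:yes TSO:yes PSO:yes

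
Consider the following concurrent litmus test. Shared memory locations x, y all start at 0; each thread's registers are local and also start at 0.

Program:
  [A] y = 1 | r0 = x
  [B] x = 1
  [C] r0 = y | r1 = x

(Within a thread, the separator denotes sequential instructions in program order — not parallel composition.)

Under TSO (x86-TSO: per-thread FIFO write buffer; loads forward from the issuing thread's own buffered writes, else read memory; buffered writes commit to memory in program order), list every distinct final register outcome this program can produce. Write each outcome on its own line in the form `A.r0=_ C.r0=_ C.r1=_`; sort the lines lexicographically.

A.r0=0 C.r0=0 C.r1=0
A.r0=0 C.r0=0 C.r1=1
A.r0=0 C.r0=1 C.r1=0
A.r0=0 C.r0=1 C.r1=1
A.r0=1 C.r0=0 C.r1=0
A.r0=1 C.r0=0 C.r1=1
A.r0=1 C.r0=1 C.r1=0
A.r0=1 C.r0=1 C.r1=1

outcome vector order: (A.r0,C.r0,C.r1)
|TSO outcomes| = 8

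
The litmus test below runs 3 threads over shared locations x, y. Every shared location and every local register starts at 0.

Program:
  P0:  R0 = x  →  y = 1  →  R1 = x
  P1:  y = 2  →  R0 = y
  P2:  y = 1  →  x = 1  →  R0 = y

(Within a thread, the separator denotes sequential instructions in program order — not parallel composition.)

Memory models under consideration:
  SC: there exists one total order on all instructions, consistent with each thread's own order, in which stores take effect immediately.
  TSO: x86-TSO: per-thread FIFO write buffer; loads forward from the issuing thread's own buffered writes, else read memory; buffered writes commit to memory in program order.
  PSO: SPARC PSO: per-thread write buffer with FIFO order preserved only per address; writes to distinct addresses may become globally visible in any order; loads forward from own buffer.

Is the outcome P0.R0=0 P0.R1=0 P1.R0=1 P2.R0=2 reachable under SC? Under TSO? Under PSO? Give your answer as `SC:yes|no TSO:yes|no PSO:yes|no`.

SC:no TSO:yes PSO:yes

outcome vector order: (P0.R0,P0.R1,P1.R0,P2.R0)
[SC] allowed = {0011, 0021, 0022, 0111, 0112, 0121, 0122, 1111, 1112, 1121, 1122}
[TSO] allowed = {0011, 0012, 0021, 0022, 0111, 0112, 0121, 0122, 1111, 1112, 1121, 1122}
[PSO] allowed = {0011, 0012, 0021, 0022, 0111, 0112, 0121, 0122, 1111, 1112, 1121, 1122}
target 0012 ∈ {TSO,PSO}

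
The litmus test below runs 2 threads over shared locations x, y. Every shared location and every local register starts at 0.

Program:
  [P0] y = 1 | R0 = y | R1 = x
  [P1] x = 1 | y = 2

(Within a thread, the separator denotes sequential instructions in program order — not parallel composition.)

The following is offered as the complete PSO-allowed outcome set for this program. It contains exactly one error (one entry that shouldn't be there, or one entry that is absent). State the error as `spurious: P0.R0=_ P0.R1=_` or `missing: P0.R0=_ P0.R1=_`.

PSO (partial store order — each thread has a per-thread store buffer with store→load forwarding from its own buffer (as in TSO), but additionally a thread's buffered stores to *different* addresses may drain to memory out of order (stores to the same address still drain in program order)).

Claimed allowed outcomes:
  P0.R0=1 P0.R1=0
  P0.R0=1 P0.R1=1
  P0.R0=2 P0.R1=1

missing: P0.R0=2 P0.R1=0

outcome vector order: (P0.R0,P0.R1)
under PSO → 10; 11; 20; 21
PSO∖claimed = {20}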